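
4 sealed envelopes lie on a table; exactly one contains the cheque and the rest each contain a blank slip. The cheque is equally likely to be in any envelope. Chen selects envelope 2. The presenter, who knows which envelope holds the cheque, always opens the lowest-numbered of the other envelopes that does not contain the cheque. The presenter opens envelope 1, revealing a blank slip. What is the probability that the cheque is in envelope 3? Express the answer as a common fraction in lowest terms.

1/3

Consider each possible location of the cheque in turn.
If it is in envelope 1 (prior 1/4): the presenter opened envelope 1, so this case is ruled out; weight (1/4)·0 = 0.
If it is in any of envelopes 2, 3, and 4 (prior 1/4 each): envelope 1 is the lowest-numbered option available, probability 1; weight (1/4)·1 = 1/4 each.
The weights sum to 3/4.
So P(the cheque in envelope 3 | the presenter opened envelope 1) = (1/4) / (3/4) = 1/3.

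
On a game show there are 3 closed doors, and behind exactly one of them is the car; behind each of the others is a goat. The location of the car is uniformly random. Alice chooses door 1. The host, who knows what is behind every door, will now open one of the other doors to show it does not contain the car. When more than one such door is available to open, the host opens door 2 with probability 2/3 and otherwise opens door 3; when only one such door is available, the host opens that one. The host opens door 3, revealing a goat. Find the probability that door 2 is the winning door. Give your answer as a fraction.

Condition on the true location of the car.
If it is behind door 1 (prior 1/3): door 2 is available but not opened, probability 1/3; weight (1/3)·(1/3) = 1/9.
If it is behind door 2 (prior 1/3): only door 3 is available, probability 1; weight (1/3)·1 = 1/3.
If it is behind door 3 (prior 1/3): the host opened door 3, so this case is ruled out; weight (1/3)·0 = 0.
The weights sum to 4/9.
So P(the car behind door 2 | the host opened door 3) = (1/3) / (4/9) = 3/4.

3/4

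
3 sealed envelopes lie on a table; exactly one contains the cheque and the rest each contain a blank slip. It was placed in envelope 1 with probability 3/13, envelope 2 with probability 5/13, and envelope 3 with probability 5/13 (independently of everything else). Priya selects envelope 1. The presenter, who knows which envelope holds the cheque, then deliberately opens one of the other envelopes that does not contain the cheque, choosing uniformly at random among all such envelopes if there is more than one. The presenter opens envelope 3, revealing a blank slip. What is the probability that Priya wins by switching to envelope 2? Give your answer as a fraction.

Condition on the true location of the cheque.
If it is in envelope 1 (prior 3/13): the presenter has 2 equally likely choices, so probability 1/2; weight (3/13)·(1/2) = 3/26.
If it is in envelope 2 (prior 5/13): the presenter has no choice, probability 1; weight (5/13)·1 = 5/13.
If it is in envelope 3 (prior 5/13): the presenter opened envelope 3, so this case is ruled out; weight (5/13)·0 = 0.
The weights sum to 1/2.
So P(the cheque in envelope 2 | the presenter opened envelope 3) = (5/13) / (1/2) = 10/13.

10/13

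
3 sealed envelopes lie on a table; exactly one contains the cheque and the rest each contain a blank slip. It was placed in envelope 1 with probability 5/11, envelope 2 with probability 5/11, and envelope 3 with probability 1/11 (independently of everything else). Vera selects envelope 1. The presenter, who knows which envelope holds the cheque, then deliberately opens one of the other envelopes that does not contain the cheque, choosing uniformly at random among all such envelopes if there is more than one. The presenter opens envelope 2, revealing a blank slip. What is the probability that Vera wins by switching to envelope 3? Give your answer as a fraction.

Condition on the true location of the cheque.
If it is in envelope 1 (prior 5/11): the presenter has 2 equally likely choices, so probability 1/2; weight (5/11)·(1/2) = 5/22.
If it is in envelope 2 (prior 5/11): the presenter opened envelope 2, so this case is ruled out; weight (5/11)·0 = 0.
If it is in envelope 3 (prior 1/11): the presenter has no choice, probability 1; weight (1/11)·1 = 1/11.
The weights sum to 7/22.
So P(the cheque in envelope 3 | the presenter opened envelope 2) = (1/11) / (7/22) = 2/7.

2/7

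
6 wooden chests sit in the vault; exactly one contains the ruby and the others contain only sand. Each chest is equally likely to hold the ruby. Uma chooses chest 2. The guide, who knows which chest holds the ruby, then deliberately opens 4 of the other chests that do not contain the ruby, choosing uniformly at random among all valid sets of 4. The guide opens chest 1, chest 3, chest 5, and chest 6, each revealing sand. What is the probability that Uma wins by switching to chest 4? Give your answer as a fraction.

5/6

Consider each possible location of the ruby in turn.
If it is in any of chests 1, 3, 5, and 6 (prior 1/6 each): that chest was opened and seen not to hold the prize — ruled out; weight (1/6)·0 = 0 each.
If it is in chest 2 (prior 1/6): the guide has 5 equally likely choices, so probability 1/5; weight (1/6)·(1/5) = 1/30.
If it is in chest 4 (prior 1/6): the guide has no choice, probability 1; weight (1/6)·1 = 1/6.
The weights sum to 1/5.
So P(the ruby in chest 4 | the guide opened chest 1, chest 3, chest 5, and chest 6) = (1/6) / (1/5) = 5/6.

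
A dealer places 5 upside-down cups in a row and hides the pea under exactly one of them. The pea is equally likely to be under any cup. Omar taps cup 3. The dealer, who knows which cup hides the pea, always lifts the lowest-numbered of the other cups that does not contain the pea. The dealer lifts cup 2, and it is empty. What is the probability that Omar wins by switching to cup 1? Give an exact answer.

Condition on the true location of the pea.
If it is under cup 1 (prior 1/5): cup 2 is the lowest-numbered option available, probability 1; weight (1/5)·1 = 1/5.
If it is under cup 2 (prior 1/5): the dealer opened cup 2, so this case is ruled out; weight (1/5)·0 = 0.
If it is under any of cups 3, 4, and 5 (prior 1/5 each): the dealer would have opened cup 1 instead, probability 0; weight (1/5)·0 = 0 each.
The weights sum to 1/5.
So P(the pea under cup 1 | the dealer opened cup 2) = (1/5) / (1/5) = 1.

1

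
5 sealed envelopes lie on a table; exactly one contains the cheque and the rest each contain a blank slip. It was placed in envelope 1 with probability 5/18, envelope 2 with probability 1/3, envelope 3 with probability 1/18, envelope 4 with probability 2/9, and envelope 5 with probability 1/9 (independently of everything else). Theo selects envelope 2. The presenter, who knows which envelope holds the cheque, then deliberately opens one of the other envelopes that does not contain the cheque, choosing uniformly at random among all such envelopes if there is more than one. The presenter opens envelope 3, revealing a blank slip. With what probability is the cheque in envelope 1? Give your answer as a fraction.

Consider each possible location of the cheque in turn.
If it is in envelope 1 (prior 5/18): the presenter has 3 equally likely choices, so probability 1/3; weight (5/18)·(1/3) = 5/54.
If it is in envelope 2 (prior 1/3): the presenter has 4 equally likely choices, so probability 1/4; weight (1/3)·(1/4) = 1/12.
If it is in envelope 3 (prior 1/18): the presenter opened envelope 3, so this case is ruled out; weight (1/18)·0 = 0.
If it is in envelope 4 (prior 2/9): the presenter has 3 equally likely choices, so probability 1/3; weight (2/9)·(1/3) = 2/27.
If it is in envelope 5 (prior 1/9): the presenter has 3 equally likely choices, so probability 1/3; weight (1/9)·(1/3) = 1/27.
The weights sum to 31/108.
So P(the cheque in envelope 1 | the presenter opened envelope 3) = (5/54) / (31/108) = 10/31.

10/31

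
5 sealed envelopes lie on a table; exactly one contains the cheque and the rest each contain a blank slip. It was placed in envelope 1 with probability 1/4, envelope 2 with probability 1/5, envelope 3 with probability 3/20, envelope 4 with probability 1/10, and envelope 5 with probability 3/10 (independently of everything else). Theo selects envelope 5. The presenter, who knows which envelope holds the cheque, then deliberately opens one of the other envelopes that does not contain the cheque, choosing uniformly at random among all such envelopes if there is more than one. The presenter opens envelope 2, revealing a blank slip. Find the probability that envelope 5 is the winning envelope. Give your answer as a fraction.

Condition on the true location of the cheque.
If it is in envelope 1 (prior 1/4): the presenter has 3 equally likely choices, so probability 1/3; weight (1/4)·(1/3) = 1/12.
If it is in envelope 2 (prior 1/5): the presenter opened envelope 2, so this case is ruled out; weight (1/5)·0 = 0.
If it is in envelope 3 (prior 3/20): the presenter has 3 equally likely choices, so probability 1/3; weight (3/20)·(1/3) = 1/20.
If it is in envelope 4 (prior 1/10): the presenter has 3 equally likely choices, so probability 1/3; weight (1/10)·(1/3) = 1/30.
If it is in envelope 5 (prior 3/10): the presenter has 4 equally likely choices, so probability 1/4; weight (3/10)·(1/4) = 3/40.
The weights sum to 29/120.
So P(the cheque in envelope 5 | the presenter opened envelope 2) = (3/40) / (29/120) = 9/29.

9/29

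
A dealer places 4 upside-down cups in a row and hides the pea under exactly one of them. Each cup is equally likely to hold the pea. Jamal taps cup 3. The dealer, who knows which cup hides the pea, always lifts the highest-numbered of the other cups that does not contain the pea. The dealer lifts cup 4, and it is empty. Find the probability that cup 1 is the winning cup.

1/3

Condition on the true location of the pea.
If it is under any of cups 1, 2, and 3 (prior 1/4 each): cup 4 is the highest-numbered option available, probability 1; weight (1/4)·1 = 1/4 each.
If it is under cup 4 (prior 1/4): the dealer opened cup 4, so this case is ruled out; weight (1/4)·0 = 0.
The weights sum to 3/4.
So P(the pea under cup 1 | the dealer opened cup 4) = (1/4) / (3/4) = 1/3.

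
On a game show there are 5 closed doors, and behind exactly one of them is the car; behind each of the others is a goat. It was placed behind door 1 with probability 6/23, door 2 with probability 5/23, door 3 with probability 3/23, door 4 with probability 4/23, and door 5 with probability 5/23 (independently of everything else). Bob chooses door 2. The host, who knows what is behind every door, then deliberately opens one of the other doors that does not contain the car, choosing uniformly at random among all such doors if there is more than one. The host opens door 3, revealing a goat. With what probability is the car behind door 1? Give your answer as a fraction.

Apply Bayes' rule, conditioning on where the car actually is.
If it is behind door 1 (prior 6/23): the host has 3 equally likely choices, so probability 1/3; weight (6/23)·(1/3) = 2/23.
If it is behind door 2 (prior 5/23): the host has 4 equally likely choices, so probability 1/4; weight (5/23)·(1/4) = 5/92.
If it is behind door 3 (prior 3/23): the host opened door 3, so this case is ruled out; weight (3/23)·0 = 0.
If it is behind door 4 (prior 4/23): the host has 3 equally likely choices, so probability 1/3; weight (4/23)·(1/3) = 4/69.
If it is behind door 5 (prior 5/23): the host has 3 equally likely choices, so probability 1/3; weight (5/23)·(1/3) = 5/69.
The weights sum to 25/92.
So P(the car behind door 1 | the host opened door 3) = (2/23) / (25/92) = 8/25.

8/25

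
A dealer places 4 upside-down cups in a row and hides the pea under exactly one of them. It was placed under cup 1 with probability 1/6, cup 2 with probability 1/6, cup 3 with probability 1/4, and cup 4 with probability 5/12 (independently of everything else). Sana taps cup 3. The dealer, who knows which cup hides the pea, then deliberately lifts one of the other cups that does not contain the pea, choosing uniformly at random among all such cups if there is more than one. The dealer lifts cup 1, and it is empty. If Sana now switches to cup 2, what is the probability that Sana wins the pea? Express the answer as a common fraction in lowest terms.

Apply Bayes' rule, conditioning on where the pea actually is.
If it is under cup 1 (prior 1/6): the dealer opened cup 1, so this case is ruled out; weight (1/6)·0 = 0.
If it is under cup 2 (prior 1/6): the dealer has 2 equally likely choices, so probability 1/2; weight (1/6)·(1/2) = 1/12.
If it is under cup 3 (prior 1/4): the dealer has 3 equally likely choices, so probability 1/3; weight (1/4)·(1/3) = 1/12.
If it is under cup 4 (prior 5/12): the dealer has 2 equally likely choices, so probability 1/2; weight (5/12)·(1/2) = 5/24.
The weights sum to 3/8.
So P(the pea under cup 2 | the dealer opened cup 1) = (1/12) / (3/8) = 2/9.

2/9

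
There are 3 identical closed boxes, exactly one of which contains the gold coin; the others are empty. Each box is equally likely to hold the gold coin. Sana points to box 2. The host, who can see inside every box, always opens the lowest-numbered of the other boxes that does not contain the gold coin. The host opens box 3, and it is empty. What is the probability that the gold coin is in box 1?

Condition on the true location of the gold coin.
If it is in box 1 (prior 1/3): box 3 is the lowest-numbered option available, probability 1; weight (1/3)·1 = 1/3.
If it is in box 2 (prior 1/3): the host would have opened box 1 instead, probability 0; weight (1/3)·0 = 0.
If it is in box 3 (prior 1/3): the host opened box 3, so this case is ruled out; weight (1/3)·0 = 0.
The weights sum to 1/3.
So P(the gold coin in box 1 | the host opened box 3) = (1/3) / (1/3) = 1.

1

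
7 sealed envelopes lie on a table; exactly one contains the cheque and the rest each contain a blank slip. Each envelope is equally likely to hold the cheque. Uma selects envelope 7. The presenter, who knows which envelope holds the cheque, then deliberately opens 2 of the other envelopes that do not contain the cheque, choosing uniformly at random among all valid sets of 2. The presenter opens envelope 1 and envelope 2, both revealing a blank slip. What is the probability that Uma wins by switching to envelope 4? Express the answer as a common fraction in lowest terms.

3/14

Consider each possible location of the cheque in turn.
If it is in either of envelopes 1 and 2 (prior 1/7 each): that envelope was opened and seen not to hold the prize — ruled out; weight (1/7)·0 = 0 each.
If it is in any of envelopes 3, 4, 5, and 6 (prior 1/7 each): the presenter has 10 equally likely choices, so probability 1/10; weight (1/7)·(1/10) = 1/70 each.
If it is in envelope 7 (prior 1/7): the presenter has 15 equally likely choices, so probability 1/15; weight (1/7)·(1/15) = 1/105.
The weights sum to 1/15.
So P(the cheque in envelope 4 | the presenter opened envelope 1 and envelope 2) = (1/70) / (1/15) = 3/14.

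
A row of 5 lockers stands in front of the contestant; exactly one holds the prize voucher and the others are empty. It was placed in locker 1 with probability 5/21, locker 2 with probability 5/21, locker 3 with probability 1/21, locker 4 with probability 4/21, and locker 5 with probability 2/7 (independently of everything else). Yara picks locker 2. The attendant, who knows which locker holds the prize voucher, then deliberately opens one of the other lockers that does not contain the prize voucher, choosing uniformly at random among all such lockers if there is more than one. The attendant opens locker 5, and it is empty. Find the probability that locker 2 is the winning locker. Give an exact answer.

3/11

Apply Bayes' rule, conditioning on where the prize voucher actually is.
If it is in locker 1 (prior 5/21): the attendant has 3 equally likely choices, so probability 1/3; weight (5/21)·(1/3) = 5/63.
If it is in locker 2 (prior 5/21): the attendant has 4 equally likely choices, so probability 1/4; weight (5/21)·(1/4) = 5/84.
If it is in locker 3 (prior 1/21): the attendant has 3 equally likely choices, so probability 1/3; weight (1/21)·(1/3) = 1/63.
If it is in locker 4 (prior 4/21): the attendant has 3 equally likely choices, so probability 1/3; weight (4/21)·(1/3) = 4/63.
If it is in locker 5 (prior 2/7): the attendant opened locker 5, so this case is ruled out; weight (2/7)·0 = 0.
The weights sum to 55/252.
So P(the prize voucher in locker 2 | the attendant opened locker 5) = (5/84) / (55/252) = 3/11.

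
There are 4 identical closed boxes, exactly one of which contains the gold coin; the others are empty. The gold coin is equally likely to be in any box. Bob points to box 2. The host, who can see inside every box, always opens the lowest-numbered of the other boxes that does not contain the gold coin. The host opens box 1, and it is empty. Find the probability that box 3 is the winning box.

Consider each possible location of the gold coin in turn.
If it is in box 1 (prior 1/4): the host opened box 1, so this case is ruled out; weight (1/4)·0 = 0.
If it is in any of boxes 2, 3, and 4 (prior 1/4 each): box 1 is the lowest-numbered option available, probability 1; weight (1/4)·1 = 1/4 each.
The weights sum to 3/4.
So P(the gold coin in box 3 | the host opened box 1) = (1/4) / (3/4) = 1/3.

1/3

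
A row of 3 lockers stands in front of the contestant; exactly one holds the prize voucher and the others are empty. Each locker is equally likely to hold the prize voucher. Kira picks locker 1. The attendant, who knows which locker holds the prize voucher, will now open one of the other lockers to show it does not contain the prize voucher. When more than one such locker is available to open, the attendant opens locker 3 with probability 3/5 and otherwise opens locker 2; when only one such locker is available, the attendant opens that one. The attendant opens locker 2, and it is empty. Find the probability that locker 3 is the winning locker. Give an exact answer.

5/7

Consider each possible location of the prize voucher in turn.
If it is in locker 1 (prior 1/3): locker 3 is available but not opened, probability 2/5; weight (1/3)·(2/5) = 2/15.
If it is in locker 2 (prior 1/3): the attendant opened locker 2, so this case is ruled out; weight (1/3)·0 = 0.
If it is in locker 3 (prior 1/3): only locker 2 is available, probability 1; weight (1/3)·1 = 1/3.
The weights sum to 7/15.
So P(the prize voucher in locker 3 | the attendant opened locker 2) = (1/3) / (7/15) = 5/7.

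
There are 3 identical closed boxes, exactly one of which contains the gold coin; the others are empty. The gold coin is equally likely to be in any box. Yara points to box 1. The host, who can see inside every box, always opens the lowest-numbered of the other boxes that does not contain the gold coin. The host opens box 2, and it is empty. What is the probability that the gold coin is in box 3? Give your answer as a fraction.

Condition on the true location of the gold coin.
If it is in either of boxes 1 and 3 (prior 1/3 each): box 2 is the lowest-numbered option available, probability 1; weight (1/3)·1 = 1/3 each.
If it is in box 2 (prior 1/3): the host opened box 2, so this case is ruled out; weight (1/3)·0 = 0.
The weights sum to 2/3.
So P(the gold coin in box 3 | the host opened box 2) = (1/3) / (2/3) = 1/2.

1/2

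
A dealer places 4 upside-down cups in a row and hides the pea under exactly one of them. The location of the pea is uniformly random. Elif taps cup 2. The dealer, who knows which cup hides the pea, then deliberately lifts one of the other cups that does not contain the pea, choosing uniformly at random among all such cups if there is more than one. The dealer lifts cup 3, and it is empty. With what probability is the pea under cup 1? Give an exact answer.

3/8

Condition on the true location of the pea.
If it is under either of cups 1 and 4 (prior 1/4 each): the dealer has 2 equally likely choices, so probability 1/2; weight (1/4)·(1/2) = 1/8 each.
If it is under cup 2 (prior 1/4): the dealer has 3 equally likely choices, so probability 1/3; weight (1/4)·(1/3) = 1/12.
If it is under cup 3 (prior 1/4): the dealer opened cup 3, so this case is ruled out; weight (1/4)·0 = 0.
The weights sum to 1/3.
So P(the pea under cup 1 | the dealer opened cup 3) = (1/8) / (1/3) = 3/8.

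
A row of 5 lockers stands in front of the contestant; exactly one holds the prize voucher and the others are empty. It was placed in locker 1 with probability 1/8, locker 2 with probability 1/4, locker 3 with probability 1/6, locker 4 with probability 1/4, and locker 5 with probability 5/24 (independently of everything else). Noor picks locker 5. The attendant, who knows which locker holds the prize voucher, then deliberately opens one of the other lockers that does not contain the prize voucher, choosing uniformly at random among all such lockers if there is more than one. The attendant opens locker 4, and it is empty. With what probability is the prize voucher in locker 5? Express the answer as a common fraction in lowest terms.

Consider each possible location of the prize voucher in turn.
If it is in locker 1 (prior 1/8): the attendant has 3 equally likely choices, so probability 1/3; weight (1/8)·(1/3) = 1/24.
If it is in locker 2 (prior 1/4): the attendant has 3 equally likely choices, so probability 1/3; weight (1/4)·(1/3) = 1/12.
If it is in locker 3 (prior 1/6): the attendant has 3 equally likely choices, so probability 1/3; weight (1/6)·(1/3) = 1/18.
If it is in locker 4 (prior 1/4): the attendant opened locker 4, so this case is ruled out; weight (1/4)·0 = 0.
If it is in locker 5 (prior 5/24): the attendant has 4 equally likely choices, so probability 1/4; weight (5/24)·(1/4) = 5/96.
The weights sum to 67/288.
So P(the prize voucher in locker 5 | the attendant opened locker 4) = (5/96) / (67/288) = 15/67.

15/67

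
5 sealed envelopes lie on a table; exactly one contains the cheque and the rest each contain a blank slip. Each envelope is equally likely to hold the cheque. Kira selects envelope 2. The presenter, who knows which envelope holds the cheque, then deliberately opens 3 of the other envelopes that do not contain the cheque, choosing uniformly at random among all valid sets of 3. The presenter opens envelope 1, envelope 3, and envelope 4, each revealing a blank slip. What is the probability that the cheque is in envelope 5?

Condition on the true location of the cheque.
If it is in any of envelopes 1, 3, and 4 (prior 1/5 each): that envelope was opened and seen not to hold the prize — ruled out; weight (1/5)·0 = 0 each.
If it is in envelope 2 (prior 1/5): the presenter has 4 equally likely choices, so probability 1/4; weight (1/5)·(1/4) = 1/20.
If it is in envelope 5 (prior 1/5): the presenter has no choice, probability 1; weight (1/5)·1 = 1/5.
The weights sum to 1/4.
So P(the cheque in envelope 5 | the presenter opened envelope 1, envelope 3, and envelope 4) = (1/5) / (1/4) = 4/5.

4/5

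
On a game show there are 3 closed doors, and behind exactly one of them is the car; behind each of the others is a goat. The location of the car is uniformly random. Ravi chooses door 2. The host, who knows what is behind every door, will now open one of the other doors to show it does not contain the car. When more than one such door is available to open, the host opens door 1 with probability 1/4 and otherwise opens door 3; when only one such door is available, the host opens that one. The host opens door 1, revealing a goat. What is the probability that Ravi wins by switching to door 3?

4/5

Condition on the true location of the car.
If it is behind door 1 (prior 1/3): the host opened door 1, so this case is ruled out; weight (1/3)·0 = 0.
If it is behind door 2 (prior 1/3): door 1 is available, opened with probability 1/4; weight (1/3)·(1/4) = 1/12.
If it is behind door 3 (prior 1/3): only door 1 is available, probability 1; weight (1/3)·1 = 1/3.
The weights sum to 5/12.
So P(the car behind door 3 | the host opened door 1) = (1/3) / (5/12) = 4/5.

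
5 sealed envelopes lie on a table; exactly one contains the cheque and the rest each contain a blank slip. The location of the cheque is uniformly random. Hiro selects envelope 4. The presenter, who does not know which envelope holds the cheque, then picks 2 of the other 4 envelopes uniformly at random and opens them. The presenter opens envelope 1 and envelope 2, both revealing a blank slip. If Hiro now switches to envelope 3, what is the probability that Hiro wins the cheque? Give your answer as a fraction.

Apply Bayes' rule, conditioning on where the cheque actually is.
If it is in either of envelopes 1 and 2 (prior 1/5 each): that envelope was opened and seen not to hold the prize — ruled out; weight (1/5)·0 = 0 each.
If it is in any of envelopes 3, 4, and 5 (prior 1/5 each): the presenter picks exactly this set with probability 1/6 regardless, and none is the prize; weight (1/5)·(1/6) = 1/30 each.
The weights sum to 1/10.
So P(the cheque in envelope 3 | the presenter opened envelope 1 and envelope 2) = (1/30) / (1/10) = 1/3.

1/3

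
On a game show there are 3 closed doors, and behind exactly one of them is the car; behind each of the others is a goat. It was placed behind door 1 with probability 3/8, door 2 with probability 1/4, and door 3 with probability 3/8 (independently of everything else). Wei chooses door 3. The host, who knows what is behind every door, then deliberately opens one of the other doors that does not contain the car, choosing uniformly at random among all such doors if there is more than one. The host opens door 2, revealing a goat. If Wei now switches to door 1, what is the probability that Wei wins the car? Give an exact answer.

2/3

Condition on the true location of the car.
If it is behind door 1 (prior 3/8): the host has no choice, probability 1; weight (3/8)·1 = 3/8.
If it is behind door 2 (prior 1/4): the host opened door 2, so this case is ruled out; weight (1/4)·0 = 0.
If it is behind door 3 (prior 3/8): the host has 2 equally likely choices, so probability 1/2; weight (3/8)·(1/2) = 3/16.
The weights sum to 9/16.
So P(the car behind door 1 | the host opened door 2) = (3/8) / (9/16) = 2/3.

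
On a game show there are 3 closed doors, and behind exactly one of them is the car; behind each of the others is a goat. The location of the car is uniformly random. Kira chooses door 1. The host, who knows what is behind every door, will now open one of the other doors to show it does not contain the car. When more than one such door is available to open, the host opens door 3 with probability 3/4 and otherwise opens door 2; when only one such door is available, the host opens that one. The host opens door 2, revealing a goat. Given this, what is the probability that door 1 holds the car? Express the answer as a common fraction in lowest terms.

1/5

Consider each possible location of the car in turn.
If it is behind door 1 (prior 1/3): door 3 is available but not opened, probability 1/4; weight (1/3)·(1/4) = 1/12.
If it is behind door 2 (prior 1/3): the host opened door 2, so this case is ruled out; weight (1/3)·0 = 0.
If it is behind door 3 (prior 1/3): only door 2 is available, probability 1; weight (1/3)·1 = 1/3.
The weights sum to 5/12.
So P(the car behind door 1 | the host opened door 2) = (1/12) / (5/12) = 1/5.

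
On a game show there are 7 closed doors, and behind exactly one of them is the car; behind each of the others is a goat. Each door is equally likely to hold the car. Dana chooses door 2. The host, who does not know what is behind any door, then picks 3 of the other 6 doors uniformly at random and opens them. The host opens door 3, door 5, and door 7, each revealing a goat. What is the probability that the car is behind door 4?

1/4

Because the host chose which doors to open without knowing where the car is, the choice is independent of the prize location. Learning that none of the 3 opened doors holds the car simply rules out those 3 locations and leaves the remaining 4 doors still equally likely by symmetry.
So P(the car behind door 4) = 1/4.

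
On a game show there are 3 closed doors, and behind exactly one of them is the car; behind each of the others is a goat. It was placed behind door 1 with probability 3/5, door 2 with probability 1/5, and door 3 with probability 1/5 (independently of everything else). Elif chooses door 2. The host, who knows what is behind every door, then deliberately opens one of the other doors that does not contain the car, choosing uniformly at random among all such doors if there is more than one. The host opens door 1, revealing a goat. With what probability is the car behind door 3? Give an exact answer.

Condition on the true location of the car.
If it is behind door 1 (prior 3/5): the host opened door 1, so this case is ruled out; weight (3/5)·0 = 0.
If it is behind door 2 (prior 1/5): the host has 2 equally likely choices, so probability 1/2; weight (1/5)·(1/2) = 1/10.
If it is behind door 3 (prior 1/5): the host has no choice, probability 1; weight (1/5)·1 = 1/5.
The weights sum to 3/10.
So P(the car behind door 3 | the host opened door 1) = (1/5) / (3/10) = 2/3.

2/3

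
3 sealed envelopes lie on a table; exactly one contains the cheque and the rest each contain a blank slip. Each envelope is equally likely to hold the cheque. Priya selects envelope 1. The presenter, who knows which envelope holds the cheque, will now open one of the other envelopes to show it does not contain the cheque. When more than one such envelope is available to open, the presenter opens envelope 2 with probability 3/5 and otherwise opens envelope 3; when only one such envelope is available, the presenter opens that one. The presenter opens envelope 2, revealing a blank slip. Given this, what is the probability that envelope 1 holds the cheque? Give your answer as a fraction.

Condition on the true location of the cheque.
If it is in envelope 1 (prior 1/3): envelope 2 is available, opened with probability 3/5; weight (1/3)·(3/5) = 1/5.
If it is in envelope 2 (prior 1/3): the presenter opened envelope 2, so this case is ruled out; weight (1/3)·0 = 0.
If it is in envelope 3 (prior 1/3): only envelope 2 is available, probability 1; weight (1/3)·1 = 1/3.
The weights sum to 8/15.
So P(the cheque in envelope 1 | the presenter opened envelope 2) = (1/5) / (8/15) = 3/8.

3/8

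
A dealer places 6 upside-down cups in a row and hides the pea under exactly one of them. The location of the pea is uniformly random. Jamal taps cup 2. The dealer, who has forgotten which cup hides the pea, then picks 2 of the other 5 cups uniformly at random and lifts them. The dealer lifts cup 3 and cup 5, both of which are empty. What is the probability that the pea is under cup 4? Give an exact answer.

1/4

Condition on the true location of the pea.
If it is under any of cups 1, 2, 4, and 6 (prior 1/6 each): the dealer picks exactly this set with probability 1/10 regardless, and none is the prize; weight (1/6)·(1/10) = 1/60 each.
If it is under either of cups 3 and 5 (prior 1/6 each): that cup was opened and seen not to hold the prize — ruled out; weight (1/6)·0 = 0 each.
The weights sum to 1/15.
So P(the pea under cup 4 | the dealer opened cup 3 and cup 5) = (1/60) / (1/15) = 1/4.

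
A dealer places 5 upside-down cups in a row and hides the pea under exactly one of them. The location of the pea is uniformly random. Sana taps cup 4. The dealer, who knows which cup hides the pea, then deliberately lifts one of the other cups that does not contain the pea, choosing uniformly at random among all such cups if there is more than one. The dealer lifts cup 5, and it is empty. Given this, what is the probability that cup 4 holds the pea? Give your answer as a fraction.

Consider each possible location of the pea in turn.
If it is under any of cups 1, 2, and 3 (prior 1/5 each): the dealer has 3 equally likely choices, so probability 1/3; weight (1/5)·(1/3) = 1/15 each.
If it is under cup 4 (prior 1/5): the dealer has 4 equally likely choices, so probability 1/4; weight (1/5)·(1/4) = 1/20.
If it is under cup 5 (prior 1/5): the dealer opened cup 5, so this case is ruled out; weight (1/5)·0 = 0.
The weights sum to 1/4.
So P(the pea under cup 4 | the dealer opened cup 5) = (1/20) / (1/4) = 1/5.

1/5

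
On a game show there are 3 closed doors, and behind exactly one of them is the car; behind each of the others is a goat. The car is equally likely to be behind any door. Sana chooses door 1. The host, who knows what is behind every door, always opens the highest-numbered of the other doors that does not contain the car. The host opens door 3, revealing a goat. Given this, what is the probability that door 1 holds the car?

Apply Bayes' rule, conditioning on where the car actually is.
If it is behind either of doors 1 and 2 (prior 1/3 each): door 3 is the highest-numbered option available, probability 1; weight (1/3)·1 = 1/3 each.
If it is behind door 3 (prior 1/3): the host opened door 3, so this case is ruled out; weight (1/3)·0 = 0.
The weights sum to 2/3.
So P(the car behind door 1 | the host opened door 3) = (1/3) / (2/3) = 1/2.

1/2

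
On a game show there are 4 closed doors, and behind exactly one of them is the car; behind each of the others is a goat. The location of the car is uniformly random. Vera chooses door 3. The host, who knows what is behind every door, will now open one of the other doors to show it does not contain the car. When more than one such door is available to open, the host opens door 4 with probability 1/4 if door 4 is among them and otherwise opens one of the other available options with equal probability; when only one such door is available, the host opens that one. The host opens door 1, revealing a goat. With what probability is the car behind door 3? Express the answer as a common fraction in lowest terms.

3/13

Apply Bayes' rule, conditioning on where the car actually is.
If it is behind door 1 (prior 1/4): the host opened door 1, so this case is ruled out; weight (1/4)·0 = 0.
If it is behind door 2 (prior 1/4): door 4 is available but not opened, probability 3/4; weight (1/4)·(3/4) = 3/16.
If it is behind door 3 (prior 1/4): door 4 is available but not opened; door 1 gets probability (1 − 1/4)/2 = 3/8; weight (1/4)·(3/8) = 3/32.
If it is behind door 4 (prior 1/4): door 4 holds the prize so is unavailable; the host chooses uniformly among the 2 others, probability 1/2; weight (1/4)·(1/2) = 1/8.
The weights sum to 13/32.
So P(the car behind door 3 | the host opened door 1) = (3/32) / (13/32) = 3/13.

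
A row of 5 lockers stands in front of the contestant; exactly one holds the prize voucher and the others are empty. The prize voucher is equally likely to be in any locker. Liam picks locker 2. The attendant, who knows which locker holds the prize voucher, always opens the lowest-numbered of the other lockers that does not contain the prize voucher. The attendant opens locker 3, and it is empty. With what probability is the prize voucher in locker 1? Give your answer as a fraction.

1

Condition on the true location of the prize voucher.
If it is in locker 1 (prior 1/5): locker 3 is the lowest-numbered option available, probability 1; weight (1/5)·1 = 1/5.
If it is in any of lockers 2, 4, and 5 (prior 1/5 each): the attendant would have opened locker 1 instead, probability 0; weight (1/5)·0 = 0 each.
If it is in locker 3 (prior 1/5): the attendant opened locker 3, so this case is ruled out; weight (1/5)·0 = 0.
The weights sum to 1/5.
So P(the prize voucher in locker 1 | the attendant opened locker 3) = (1/5) / (1/5) = 1.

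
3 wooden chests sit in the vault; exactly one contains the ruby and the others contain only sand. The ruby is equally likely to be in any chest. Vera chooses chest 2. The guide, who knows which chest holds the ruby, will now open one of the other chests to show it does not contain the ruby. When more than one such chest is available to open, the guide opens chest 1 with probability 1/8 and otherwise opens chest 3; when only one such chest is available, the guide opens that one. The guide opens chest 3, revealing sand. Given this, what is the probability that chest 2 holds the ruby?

7/15

Consider each possible location of the ruby in turn.
If it is in chest 1 (prior 1/3): only chest 3 is available, probability 1; weight (1/3)·1 = 1/3.
If it is in chest 2 (prior 1/3): chest 1 is available but not opened, probability 7/8; weight (1/3)·(7/8) = 7/24.
If it is in chest 3 (prior 1/3): the guide opened chest 3, so this case is ruled out; weight (1/3)·0 = 0.
The weights sum to 5/8.
So P(the ruby in chest 2 | the guide opened chest 3) = (7/24) / (5/8) = 7/15.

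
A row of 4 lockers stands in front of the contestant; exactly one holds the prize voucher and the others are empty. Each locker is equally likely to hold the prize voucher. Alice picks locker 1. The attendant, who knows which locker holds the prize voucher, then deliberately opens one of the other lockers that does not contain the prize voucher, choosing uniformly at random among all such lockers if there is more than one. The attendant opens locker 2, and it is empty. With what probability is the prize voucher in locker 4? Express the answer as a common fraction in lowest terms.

3/8

Condition on the true location of the prize voucher.
If it is in locker 1 (prior 1/4): the attendant has 3 equally likely choices, so probability 1/3; weight (1/4)·(1/3) = 1/12.
If it is in locker 2 (prior 1/4): the attendant opened locker 2, so this case is ruled out; weight (1/4)·0 = 0.
If it is in either of lockers 3 and 4 (prior 1/4 each): the attendant has 2 equally likely choices, so probability 1/2; weight (1/4)·(1/2) = 1/8 each.
The weights sum to 1/3.
So P(the prize voucher in locker 4 | the attendant opened locker 2) = (1/8) / (1/3) = 3/8.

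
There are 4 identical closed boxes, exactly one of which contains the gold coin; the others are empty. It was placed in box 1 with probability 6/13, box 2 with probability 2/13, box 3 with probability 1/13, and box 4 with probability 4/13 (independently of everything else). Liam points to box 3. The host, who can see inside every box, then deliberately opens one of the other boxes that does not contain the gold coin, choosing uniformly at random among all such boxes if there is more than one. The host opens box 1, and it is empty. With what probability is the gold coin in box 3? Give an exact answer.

1/10

Consider each possible location of the gold coin in turn.
If it is in box 1 (prior 6/13): the host opened box 1, so this case is ruled out; weight (6/13)·0 = 0.
If it is in box 2 (prior 2/13): the host has 2 equally likely choices, so probability 1/2; weight (2/13)·(1/2) = 1/13.
If it is in box 3 (prior 1/13): the host has 3 equally likely choices, so probability 1/3; weight (1/13)·(1/3) = 1/39.
If it is in box 4 (prior 4/13): the host has 2 equally likely choices, so probability 1/2; weight (4/13)·(1/2) = 2/13.
The weights sum to 10/39.
So P(the gold coin in box 3 | the host opened box 1) = (1/39) / (10/39) = 1/10.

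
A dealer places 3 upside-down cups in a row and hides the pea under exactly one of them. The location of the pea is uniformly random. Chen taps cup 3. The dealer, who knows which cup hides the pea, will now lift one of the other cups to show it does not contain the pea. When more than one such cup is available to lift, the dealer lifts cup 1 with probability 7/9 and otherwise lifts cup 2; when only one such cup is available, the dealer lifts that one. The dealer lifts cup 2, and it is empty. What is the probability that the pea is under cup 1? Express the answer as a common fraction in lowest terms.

Condition on the true location of the pea.
If it is under cup 1 (prior 1/3): only cup 2 is available, probability 1; weight (1/3)·1 = 1/3.
If it is under cup 2 (prior 1/3): the dealer opened cup 2, so this case is ruled out; weight (1/3)·0 = 0.
If it is under cup 3 (prior 1/3): cup 1 is available but not opened, probability 2/9; weight (1/3)·(2/9) = 2/27.
The weights sum to 11/27.
So P(the pea under cup 1 | the dealer opened cup 2) = (1/3) / (11/27) = 9/11.

9/11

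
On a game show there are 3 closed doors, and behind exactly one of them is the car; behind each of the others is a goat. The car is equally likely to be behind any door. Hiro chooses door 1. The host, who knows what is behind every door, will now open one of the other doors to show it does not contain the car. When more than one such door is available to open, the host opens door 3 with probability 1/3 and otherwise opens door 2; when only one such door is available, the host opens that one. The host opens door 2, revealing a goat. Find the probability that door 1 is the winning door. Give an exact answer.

Consider each possible location of the car in turn.
If it is behind door 1 (prior 1/3): door 3 is available but not opened, probability 2/3; weight (1/3)·(2/3) = 2/9.
If it is behind door 2 (prior 1/3): the host opened door 2, so this case is ruled out; weight (1/3)·0 = 0.
If it is behind door 3 (prior 1/3): only door 2 is available, probability 1; weight (1/3)·1 = 1/3.
The weights sum to 5/9.
So P(the car behind door 1 | the host opened door 2) = (2/9) / (5/9) = 2/5.

2/5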